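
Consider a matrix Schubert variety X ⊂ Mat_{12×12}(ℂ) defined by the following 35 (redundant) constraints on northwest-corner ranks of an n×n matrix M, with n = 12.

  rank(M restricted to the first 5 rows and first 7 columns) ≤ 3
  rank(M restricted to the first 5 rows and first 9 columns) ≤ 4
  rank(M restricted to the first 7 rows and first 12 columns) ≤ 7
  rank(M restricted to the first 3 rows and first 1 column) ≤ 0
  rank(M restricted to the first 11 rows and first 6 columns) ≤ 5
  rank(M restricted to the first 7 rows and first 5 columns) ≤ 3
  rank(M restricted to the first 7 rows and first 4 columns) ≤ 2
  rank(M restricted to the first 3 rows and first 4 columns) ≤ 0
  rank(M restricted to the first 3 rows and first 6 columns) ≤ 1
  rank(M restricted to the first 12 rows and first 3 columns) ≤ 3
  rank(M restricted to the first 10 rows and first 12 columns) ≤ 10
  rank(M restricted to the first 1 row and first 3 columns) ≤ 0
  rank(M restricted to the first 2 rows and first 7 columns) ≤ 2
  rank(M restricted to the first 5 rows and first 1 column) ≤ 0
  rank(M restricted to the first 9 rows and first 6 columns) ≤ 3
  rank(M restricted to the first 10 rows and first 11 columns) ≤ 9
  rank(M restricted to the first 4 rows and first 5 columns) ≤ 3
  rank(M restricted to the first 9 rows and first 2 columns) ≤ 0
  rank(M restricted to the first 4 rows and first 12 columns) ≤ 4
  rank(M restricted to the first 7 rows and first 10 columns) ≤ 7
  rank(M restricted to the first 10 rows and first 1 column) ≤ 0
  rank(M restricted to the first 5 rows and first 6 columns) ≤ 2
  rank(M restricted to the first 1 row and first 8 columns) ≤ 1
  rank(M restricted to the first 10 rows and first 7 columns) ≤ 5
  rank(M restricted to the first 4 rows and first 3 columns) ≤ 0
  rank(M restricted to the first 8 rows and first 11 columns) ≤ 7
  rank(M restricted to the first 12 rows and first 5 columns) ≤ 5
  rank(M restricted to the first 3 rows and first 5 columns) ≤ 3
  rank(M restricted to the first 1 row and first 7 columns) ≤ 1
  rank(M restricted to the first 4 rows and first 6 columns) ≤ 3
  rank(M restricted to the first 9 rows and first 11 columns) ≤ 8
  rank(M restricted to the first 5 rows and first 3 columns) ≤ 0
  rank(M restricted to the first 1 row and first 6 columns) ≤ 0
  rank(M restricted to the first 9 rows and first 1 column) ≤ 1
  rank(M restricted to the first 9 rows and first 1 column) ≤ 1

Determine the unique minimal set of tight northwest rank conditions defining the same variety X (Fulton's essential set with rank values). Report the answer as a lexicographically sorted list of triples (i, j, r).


Recovering R(i,j) via the rank-extension bound from the 35 conditions:

  i=1: 0  0  0  0  0  0  1  1  1  1  1  1
  i=2: 0  0  0  0  1  1  2  2  2  2  2  2
  i=3: 0  0  0  0  1  1  2  3  3  3  3  3
  i=4: 0  0  0  1  2  2  3  4  4  4  4  4
  i=5: 0  0  0  1  2  2  3  4  4  5  5  5
  i=6: 0  0  1  2  3  3  4  5  5  6  6  6
  i=7: 0  0  1  2  3  3  4  5  6  7  7  7
  i=8: 0  0  1  2  3  3  4  5  6  7  7  8
  i=9: 0  0  1  2  3  3  4  5  6  7  8  9
  i=10: 0  1  2  3  4  4  5  6  7  8  9  10
  i=11: 1  2  3  4  5  5  6  7  8  9  10  11
  i=12: 1  2  3  4  5  6  7  8  9  10  11  12

the unique w with this rank table is (7, 5, 8, 4, 10, 3, 9, 12, 11, 2, 1, 6).

ℓ(w)=36; the 10 essential cells (i,j,r):

[(1, 6, 0), (3, 4, 0), (3, 6, 1), (5, 3, 0), (5, 6, 2), (5, 9, 4), (8, 11, 7), (9, 2, 0), (9, 6, 3), (10, 1, 0)]


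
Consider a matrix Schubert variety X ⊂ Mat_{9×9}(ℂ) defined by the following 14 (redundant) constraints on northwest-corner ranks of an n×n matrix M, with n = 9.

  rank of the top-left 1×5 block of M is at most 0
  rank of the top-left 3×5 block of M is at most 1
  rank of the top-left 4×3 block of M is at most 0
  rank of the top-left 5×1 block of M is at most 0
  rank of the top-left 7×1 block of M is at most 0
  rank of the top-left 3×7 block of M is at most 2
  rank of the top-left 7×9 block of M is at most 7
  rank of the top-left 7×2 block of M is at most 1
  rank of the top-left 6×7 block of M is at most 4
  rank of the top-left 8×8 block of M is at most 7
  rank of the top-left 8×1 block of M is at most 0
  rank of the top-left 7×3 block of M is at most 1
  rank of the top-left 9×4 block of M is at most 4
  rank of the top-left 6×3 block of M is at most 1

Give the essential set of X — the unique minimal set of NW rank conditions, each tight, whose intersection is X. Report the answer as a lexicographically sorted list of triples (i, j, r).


Rank table r_w(9×9) implied by the 14 constraints:

  row 1: 0 | 0 | 0 | 0 | 0 | 1 | 1 | 1 | 1
  row 2: 0 | 0 | 0 | 1 | 1 | 2 | 2 | 2 | 2
  row 3: 0 | 0 | 0 | 1 | 1 | 2 | 2 | 3 | 3
  row 4: 0 | 0 | 0 | 1 | 2 | 3 | 3 | 4 | 4
  row 5: 0 | 1 | 1 | 2 | 3 | 4 | 4 | 5 | 5
  row 6: 0 | 1 | 1 | 2 | 3 | 4 | 4 | 5 | 6
  row 7: 0 | 1 | 1 | 2 | 3 | 4 | 5 | 6 | 7
  row 8: 0 | 1 | 2 | 3 | 4 | 5 | 6 | 7 | 8
  row 9: 1 | 2 | 3 | 4 | 5 | 6 | 7 | 8 | 9

hence w(1..9) = (6, 4, 8, 5, 2, 9, 7, 3, 1).

D(w) has 23 cells with 7 SE-corners; essential set:

[(1, 5, 0), (3, 5, 1), (3, 7, 2), (4, 3, 0), (6, 7, 4), (7, 3, 1), (8, 1, 0)]


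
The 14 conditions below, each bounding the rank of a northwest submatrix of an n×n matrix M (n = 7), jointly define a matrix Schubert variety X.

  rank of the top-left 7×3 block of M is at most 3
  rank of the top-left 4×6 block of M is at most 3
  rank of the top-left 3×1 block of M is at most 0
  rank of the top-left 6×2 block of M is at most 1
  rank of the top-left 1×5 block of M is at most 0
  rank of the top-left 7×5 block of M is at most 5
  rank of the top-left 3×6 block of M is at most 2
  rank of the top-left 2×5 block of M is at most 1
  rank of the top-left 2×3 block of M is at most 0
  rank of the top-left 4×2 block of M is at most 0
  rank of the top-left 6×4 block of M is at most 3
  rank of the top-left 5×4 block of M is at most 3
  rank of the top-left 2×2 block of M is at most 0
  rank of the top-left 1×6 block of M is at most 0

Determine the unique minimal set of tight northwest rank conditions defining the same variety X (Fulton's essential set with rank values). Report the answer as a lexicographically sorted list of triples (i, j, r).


Recovering R(i,j) via the rank-extension bound from the 14 conditions:

  0 | 0 | 0 | 0 | 0 | 0 | 1
  0 | 0 | 0 | 1 | 1 | 1 | 2
  0 | 0 | 1 | 2 | 2 | 2 | 3
  0 | 0 | 1 | 2 | 3 | 3 | 4
  1 | 1 | 2 | 3 | 4 | 4 | 5
  1 | 1 | 2 | 3 | 4 | 5 | 6
  1 | 2 | 3 | 4 | 5 | 6 | 7

hence w(1..7) = (7, 4, 3, 5, 1, 6, 2).

|D(w)|=14, |Ess(w)|=4:

[(1, 6, 0), (2, 3, 0), (4, 2, 0), (6, 2, 1)]


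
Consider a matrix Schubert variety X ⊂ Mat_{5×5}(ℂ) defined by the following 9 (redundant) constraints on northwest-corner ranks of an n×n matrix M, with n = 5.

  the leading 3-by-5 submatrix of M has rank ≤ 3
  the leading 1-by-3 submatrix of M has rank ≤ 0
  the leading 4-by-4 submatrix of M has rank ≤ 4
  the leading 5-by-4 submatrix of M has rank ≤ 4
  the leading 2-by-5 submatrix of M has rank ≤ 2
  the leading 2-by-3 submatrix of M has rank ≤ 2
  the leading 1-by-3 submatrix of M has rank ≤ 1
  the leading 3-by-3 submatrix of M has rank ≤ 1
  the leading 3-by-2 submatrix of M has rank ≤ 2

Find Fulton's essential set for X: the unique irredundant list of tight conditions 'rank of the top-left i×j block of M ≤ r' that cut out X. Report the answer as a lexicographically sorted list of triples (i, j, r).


Rank table r_w(5×5) implied by the 9 constraints:

  R[1]: 0, 0, 0, 1, 1
  R[2]: 1, 1, 1, 2, 2
  R[3]: 1, 1, 1, 2, 3
  R[4]: 1, 2, 2, 3, 4
  R[5]: 1, 2, 3, 4, 5

second differences of R give the permutation w = (4, 1, 5, 2, 3).

|D(w)|=5, |Ess(w)|=2:

[(1, 3, 0), (3, 3, 1)]


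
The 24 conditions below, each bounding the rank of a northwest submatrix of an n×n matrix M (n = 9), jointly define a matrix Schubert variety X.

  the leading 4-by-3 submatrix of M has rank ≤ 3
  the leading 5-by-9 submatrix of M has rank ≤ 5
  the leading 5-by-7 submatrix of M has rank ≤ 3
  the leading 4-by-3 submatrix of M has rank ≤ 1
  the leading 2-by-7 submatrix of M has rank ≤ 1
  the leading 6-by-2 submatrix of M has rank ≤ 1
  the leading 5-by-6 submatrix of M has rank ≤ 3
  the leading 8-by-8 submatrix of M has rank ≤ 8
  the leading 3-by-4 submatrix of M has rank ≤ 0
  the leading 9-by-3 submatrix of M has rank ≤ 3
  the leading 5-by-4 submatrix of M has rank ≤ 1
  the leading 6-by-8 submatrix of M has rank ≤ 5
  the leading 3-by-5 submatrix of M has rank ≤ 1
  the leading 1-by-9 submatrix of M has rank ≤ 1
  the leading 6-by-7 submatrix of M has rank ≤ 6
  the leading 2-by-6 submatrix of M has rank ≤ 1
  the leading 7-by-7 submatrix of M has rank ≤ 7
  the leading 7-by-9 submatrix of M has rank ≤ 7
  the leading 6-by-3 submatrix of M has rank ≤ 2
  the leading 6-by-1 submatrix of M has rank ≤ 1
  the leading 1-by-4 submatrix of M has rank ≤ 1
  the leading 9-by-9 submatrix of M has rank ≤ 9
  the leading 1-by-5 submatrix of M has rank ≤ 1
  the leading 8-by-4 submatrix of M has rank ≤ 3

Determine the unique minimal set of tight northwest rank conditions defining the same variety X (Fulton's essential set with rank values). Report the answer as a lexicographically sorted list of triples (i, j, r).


Reconstructing r_w from the 24 given conditions:

  0 | 0 | 0 | 0 | 1 | 1 | 1 | 1 | 1
  0 | 0 | 0 | 0 | 1 | 1 | 1 | 2 | 2
  0 | 0 | 0 | 0 | 1 | 2 | 2 | 3 | 3
  1 | 1 | 1 | 1 | 2 | 3 | 3 | 4 | 4
  1 | 1 | 1 | 1 | 2 | 3 | 3 | 4 | 5
  1 | 1 | 2 | 2 | 3 | 4 | 4 | 5 | 6
  1 | 2 | 3 | 3 | 4 | 5 | 5 | 6 | 7
  1 | 2 | 3 | 3 | 4 | 5 | 6 | 7 | 8
  1 | 2 | 3 | 4 | 5 | 6 | 7 | 8 | 9

so w = (5, 8, 6, 1, 9, 3, 2, 7, 4).

|D(w)|=20, |Ess(w)|=6:

[(2, 7, 1), (3, 4, 0), (5, 4, 1), (5, 7, 3), (6, 2, 1), (8, 4, 3)]


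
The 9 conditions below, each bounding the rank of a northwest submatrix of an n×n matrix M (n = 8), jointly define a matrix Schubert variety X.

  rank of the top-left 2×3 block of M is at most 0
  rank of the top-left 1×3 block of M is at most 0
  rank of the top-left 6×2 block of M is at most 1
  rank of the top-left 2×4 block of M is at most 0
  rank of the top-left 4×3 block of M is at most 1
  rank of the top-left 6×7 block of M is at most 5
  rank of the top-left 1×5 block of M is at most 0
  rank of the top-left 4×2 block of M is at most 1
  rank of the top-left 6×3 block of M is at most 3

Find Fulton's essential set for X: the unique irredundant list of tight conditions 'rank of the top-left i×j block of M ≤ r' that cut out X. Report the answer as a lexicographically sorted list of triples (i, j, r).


The tightest implied rank at each (i,j), from the 9 conditions:

  0 | 0 | 0 | 0 | 0 | 1 | 1 | 1
  0 | 0 | 0 | 0 | 1 | 2 | 2 | 2
  1 | 1 | 1 | 1 | 2 | 3 | 3 | 3
  1 | 1 | 1 | 2 | 3 | 4 | 4 | 4
  1 | 1 | 2 | 3 | 4 | 5 | 5 | 5
  1 | 1 | 2 | 3 | 4 | 5 | 5 | 6
  1 | 2 | 3 | 4 | 5 | 6 | 6 | 7
  1 | 2 | 3 | 4 | 5 | 6 | 7 | 8

giving w = (6, 5, 1, 4, 3, 8, 2, 7) via Δ²R.

5 SE-corners of the 14-cell Rothe diagram give Ess(w):

[(1, 5, 0), (2, 4, 0), (4, 3, 1), (6, 2, 1), (6, 7, 5)]


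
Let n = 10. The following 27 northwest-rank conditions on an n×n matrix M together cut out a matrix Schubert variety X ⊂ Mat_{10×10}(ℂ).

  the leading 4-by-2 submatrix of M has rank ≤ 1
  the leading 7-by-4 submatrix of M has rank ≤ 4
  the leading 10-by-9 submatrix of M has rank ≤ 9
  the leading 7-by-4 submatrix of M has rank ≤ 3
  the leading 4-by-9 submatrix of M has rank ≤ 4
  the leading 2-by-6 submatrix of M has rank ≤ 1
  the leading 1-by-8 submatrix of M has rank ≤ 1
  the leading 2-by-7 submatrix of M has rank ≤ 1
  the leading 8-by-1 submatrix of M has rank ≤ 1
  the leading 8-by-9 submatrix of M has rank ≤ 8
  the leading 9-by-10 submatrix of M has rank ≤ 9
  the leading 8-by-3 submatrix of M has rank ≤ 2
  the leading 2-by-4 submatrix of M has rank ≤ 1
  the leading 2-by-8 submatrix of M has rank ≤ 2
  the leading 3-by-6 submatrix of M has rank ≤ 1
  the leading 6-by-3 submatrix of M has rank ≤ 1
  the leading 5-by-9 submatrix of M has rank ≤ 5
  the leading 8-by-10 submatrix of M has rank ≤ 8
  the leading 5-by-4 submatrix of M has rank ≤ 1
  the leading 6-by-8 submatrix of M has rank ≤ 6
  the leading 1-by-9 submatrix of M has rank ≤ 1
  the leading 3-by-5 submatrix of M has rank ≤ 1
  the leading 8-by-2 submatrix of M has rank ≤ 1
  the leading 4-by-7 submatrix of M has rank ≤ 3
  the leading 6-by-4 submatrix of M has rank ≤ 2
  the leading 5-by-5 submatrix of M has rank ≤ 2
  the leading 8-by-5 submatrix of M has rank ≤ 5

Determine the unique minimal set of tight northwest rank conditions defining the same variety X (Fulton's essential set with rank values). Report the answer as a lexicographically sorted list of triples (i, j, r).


Recovering R(i,j) via the rank-extension bound from the 27 conditions:

  1  1  1  1  1  1  1  1  1  1
  1  1  1  1  1  1  1  2  2  2
  1  1  1  1  1  1  2  3  3  3
  1  1  1  1  2  2  3  4  4  4
  1  1  1  1  2  3  4  5  5  5
  1  1  1  2  3  4  5  6  6  6
  1  1  2  3  4  5  6  7  7  7
  1  1  2  3  4  5  6  7  8  8
  1  2  3  4  5  6  7  8  9  9
  1  2  3  4  5  6  7  8  9  10

so w = (1, 8, 7, 5, 6, 4, 3, 9, 2, 10).

Fulton essential set (5 of the 21 Rothe cells):

[(2, 7, 1), (3, 6, 1), (5, 4, 1), (6, 3, 1), (8, 2, 1)]


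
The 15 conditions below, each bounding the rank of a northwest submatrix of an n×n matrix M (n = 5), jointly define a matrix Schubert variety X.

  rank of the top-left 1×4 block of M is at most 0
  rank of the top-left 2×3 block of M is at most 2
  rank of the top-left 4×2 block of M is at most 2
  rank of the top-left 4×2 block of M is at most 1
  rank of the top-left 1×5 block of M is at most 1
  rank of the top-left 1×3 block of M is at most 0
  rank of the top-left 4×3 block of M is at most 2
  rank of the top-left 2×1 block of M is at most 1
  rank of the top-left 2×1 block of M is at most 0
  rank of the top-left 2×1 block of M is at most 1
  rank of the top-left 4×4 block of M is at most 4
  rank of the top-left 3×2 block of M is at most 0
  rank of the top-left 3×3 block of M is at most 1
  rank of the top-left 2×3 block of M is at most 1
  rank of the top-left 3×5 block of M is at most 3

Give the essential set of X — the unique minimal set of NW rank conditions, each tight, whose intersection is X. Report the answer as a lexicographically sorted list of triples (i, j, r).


Propagating the 15 rank bounds to every northwest block:

  row 1: 0 | 0 | 0 | 0 | 1
  row 2: 0 | 0 | 1 | 1 | 2
  row 3: 0 | 0 | 1 | 2 | 3
  row 4: 1 | 1 | 2 | 3 | 4
  row 5: 1 | 2 | 3 | 4 | 5

so w = (5, 3, 4, 1, 2).

|D(w)|=8, |Ess(w)|=2:

[(1, 4, 0), (3, 2, 0)]


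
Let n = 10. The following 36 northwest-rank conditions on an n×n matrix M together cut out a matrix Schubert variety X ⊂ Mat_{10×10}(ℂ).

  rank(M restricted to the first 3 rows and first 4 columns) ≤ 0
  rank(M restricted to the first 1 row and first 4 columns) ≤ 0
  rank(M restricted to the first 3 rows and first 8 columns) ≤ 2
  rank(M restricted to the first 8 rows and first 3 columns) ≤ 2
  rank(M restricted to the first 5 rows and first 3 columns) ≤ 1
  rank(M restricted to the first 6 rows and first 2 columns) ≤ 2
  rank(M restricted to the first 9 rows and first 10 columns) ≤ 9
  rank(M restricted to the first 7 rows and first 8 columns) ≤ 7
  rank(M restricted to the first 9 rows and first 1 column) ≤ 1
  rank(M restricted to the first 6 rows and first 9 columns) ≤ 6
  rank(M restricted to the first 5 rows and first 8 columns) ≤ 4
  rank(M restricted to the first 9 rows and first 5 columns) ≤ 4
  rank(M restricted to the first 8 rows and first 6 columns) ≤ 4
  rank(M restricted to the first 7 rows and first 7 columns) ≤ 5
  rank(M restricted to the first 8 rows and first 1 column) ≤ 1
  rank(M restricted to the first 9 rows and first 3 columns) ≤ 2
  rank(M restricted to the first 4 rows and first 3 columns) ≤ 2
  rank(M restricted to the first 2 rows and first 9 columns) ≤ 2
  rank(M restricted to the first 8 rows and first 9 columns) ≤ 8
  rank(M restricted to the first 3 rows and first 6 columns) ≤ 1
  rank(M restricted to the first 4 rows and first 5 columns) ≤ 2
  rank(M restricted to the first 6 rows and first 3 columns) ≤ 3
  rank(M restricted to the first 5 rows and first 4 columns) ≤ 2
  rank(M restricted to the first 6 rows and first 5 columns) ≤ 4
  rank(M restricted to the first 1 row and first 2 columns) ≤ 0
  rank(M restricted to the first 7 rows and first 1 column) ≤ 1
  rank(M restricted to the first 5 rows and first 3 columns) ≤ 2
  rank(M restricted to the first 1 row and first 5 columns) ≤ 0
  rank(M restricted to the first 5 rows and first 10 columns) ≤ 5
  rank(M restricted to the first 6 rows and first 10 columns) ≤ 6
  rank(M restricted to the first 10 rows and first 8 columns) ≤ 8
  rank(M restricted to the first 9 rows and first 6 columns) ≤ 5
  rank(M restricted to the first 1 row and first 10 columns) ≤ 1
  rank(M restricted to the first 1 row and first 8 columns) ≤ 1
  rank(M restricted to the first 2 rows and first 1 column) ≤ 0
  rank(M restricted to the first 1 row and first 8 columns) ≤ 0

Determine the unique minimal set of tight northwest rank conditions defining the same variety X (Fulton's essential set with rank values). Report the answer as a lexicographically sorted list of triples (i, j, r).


The tightest implied rank at each (i,j), from the 36 conditions:

  i=1: 0 0 0 0 0 0 0 0 1 1
  i=2: 0 0 0 0 1 1 1 1 2 2
  i=3: 0 0 0 0 1 1 2 2 3 3
  i=4: 1 1 1 1 2 2 3 3 4 4
  i=5: 1 1 1 2 3 3 4 4 5 5
  i=6: 1 2 2 3 4 4 5 5 6 6
  i=7: 1 2 2 3 4 4 5 6 7 7
  i=8: 1 2 2 3 4 4 5 6 7 8
  i=9: 1 2 2 3 4 5 6 7 8 9
  i=10: 1 2 3 4 5 6 7 8 9 10

the unique w with this rank table is (9, 5, 7, 1, 4, 2, 8, 10, 6, 3).

Rothe diagram D(w) (24 cells), 6 SE-corners (essential conditions):

[(1, 8, 0), (3, 4, 0), (3, 6, 1), (5, 3, 1), (8, 6, 4), (9, 3, 2)]


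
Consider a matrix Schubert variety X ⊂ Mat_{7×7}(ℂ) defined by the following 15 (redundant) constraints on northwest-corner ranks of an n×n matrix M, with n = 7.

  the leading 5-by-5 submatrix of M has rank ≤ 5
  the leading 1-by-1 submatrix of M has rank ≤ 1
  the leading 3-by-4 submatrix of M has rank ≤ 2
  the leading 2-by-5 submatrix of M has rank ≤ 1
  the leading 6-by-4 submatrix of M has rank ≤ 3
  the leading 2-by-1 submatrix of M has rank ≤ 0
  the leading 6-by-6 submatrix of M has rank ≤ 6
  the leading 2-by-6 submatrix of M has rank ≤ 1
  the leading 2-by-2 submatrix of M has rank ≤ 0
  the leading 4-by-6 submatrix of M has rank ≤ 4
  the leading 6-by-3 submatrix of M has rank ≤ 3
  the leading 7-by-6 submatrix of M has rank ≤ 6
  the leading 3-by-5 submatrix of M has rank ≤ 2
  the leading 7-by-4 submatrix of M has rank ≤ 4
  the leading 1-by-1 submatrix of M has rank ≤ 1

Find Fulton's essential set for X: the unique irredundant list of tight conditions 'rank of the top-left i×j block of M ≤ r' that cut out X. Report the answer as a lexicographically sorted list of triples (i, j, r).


The tightest implied rank at each (i,j), from the 15 conditions:

  R[1]: 0 0 1 1 1 1 1
  R[2]: 0 0 1 1 1 1 2
  R[3]: 1 1 2 2 2 2 3
  R[4]: 1 2 3 3 3 3 4
  R[5]: 1 2 3 3 4 4 5
  R[6]: 1 2 3 3 4 5 6
  R[7]: 1 2 3 4 5 6 7

second differences of R give the permutation w = (3, 7, 1, 2, 5, 6, 4).

Fulton essential set (3 of the 9 Rothe cells):

[(2, 2, 0), (2, 6, 1), (6, 4, 3)]


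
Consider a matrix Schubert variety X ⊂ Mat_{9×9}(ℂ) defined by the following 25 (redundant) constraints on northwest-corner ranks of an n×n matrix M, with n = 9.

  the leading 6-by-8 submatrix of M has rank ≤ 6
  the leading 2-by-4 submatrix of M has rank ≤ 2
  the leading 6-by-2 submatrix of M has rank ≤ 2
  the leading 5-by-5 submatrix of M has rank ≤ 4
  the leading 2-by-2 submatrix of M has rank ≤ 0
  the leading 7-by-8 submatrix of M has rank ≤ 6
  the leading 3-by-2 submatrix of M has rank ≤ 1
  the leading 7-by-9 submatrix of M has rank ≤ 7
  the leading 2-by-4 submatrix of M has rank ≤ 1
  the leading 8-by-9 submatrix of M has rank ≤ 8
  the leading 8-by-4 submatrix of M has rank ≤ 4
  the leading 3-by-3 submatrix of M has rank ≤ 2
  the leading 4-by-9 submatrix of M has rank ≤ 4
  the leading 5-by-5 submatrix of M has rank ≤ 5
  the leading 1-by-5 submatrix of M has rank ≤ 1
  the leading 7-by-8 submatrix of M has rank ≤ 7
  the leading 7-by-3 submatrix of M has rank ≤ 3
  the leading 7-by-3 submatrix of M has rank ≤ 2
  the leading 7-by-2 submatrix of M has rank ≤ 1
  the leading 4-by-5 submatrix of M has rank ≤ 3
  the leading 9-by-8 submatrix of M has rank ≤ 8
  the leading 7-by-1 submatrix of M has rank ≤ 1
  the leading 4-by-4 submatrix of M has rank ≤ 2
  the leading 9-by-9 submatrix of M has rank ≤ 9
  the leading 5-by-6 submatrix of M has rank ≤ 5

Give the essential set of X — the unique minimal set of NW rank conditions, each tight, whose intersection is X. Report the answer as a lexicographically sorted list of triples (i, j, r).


Rank table r_w(9×9) implied by the 25 constraints:

  i=1: 0 0 1 1 1 1 1 1 1
  i=2: 0 0 1 1 2 2 2 2 2
  i=3: 1 1 2 2 3 3 3 3 3
  i=4: 1 1 2 2 3 4 4 4 4
  i=5: 1 1 2 3 4 5 5 5 5
  i=6: 1 1 2 3 4 5 6 6 6
  i=7: 1 1 2 3 4 5 6 6 7
  i=8: 1 2 3 4 5 6 7 7 8
  i=9: 1 2 3 4 5 6 7 8 9

the unique w with this rank table is (3, 5, 1, 6, 4, 7, 9, 2, 8).

Rothe diagram D(w) (11 cells), 5 SE-corners (essential conditions):

[(2, 2, 0), (2, 4, 1), (4, 4, 2), (7, 2, 1), (7, 8, 6)]


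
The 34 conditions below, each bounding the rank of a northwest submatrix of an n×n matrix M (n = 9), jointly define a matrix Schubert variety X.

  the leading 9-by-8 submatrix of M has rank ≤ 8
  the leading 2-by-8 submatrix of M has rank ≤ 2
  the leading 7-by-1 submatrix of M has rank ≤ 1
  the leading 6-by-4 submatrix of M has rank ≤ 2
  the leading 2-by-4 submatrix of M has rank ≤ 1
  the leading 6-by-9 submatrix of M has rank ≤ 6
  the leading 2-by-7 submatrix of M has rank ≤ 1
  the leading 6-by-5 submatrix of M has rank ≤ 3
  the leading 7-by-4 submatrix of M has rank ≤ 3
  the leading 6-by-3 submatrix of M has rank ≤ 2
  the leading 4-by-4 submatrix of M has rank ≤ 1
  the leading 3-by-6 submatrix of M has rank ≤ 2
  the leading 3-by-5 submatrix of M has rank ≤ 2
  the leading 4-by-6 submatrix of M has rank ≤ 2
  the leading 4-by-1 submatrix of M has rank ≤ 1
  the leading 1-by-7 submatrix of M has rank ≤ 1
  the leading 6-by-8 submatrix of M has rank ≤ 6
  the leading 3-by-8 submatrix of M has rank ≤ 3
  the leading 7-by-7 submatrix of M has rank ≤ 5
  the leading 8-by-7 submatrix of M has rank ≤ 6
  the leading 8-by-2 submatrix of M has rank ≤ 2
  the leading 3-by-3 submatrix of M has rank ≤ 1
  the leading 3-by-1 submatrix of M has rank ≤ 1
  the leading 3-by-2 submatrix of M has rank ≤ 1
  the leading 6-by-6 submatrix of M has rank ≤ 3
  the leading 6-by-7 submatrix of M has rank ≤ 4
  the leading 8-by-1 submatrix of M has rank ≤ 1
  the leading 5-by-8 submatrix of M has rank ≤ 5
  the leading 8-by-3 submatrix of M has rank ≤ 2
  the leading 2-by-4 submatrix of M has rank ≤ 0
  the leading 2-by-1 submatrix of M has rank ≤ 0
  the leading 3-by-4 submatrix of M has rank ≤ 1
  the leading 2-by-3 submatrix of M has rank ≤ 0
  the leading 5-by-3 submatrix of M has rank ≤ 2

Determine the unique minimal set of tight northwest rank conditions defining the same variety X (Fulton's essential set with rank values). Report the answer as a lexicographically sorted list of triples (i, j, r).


Reconstructing r_w from the 34 given conditions:

  0  0  0  0  1  1  1  1  1
  0  0  0  0  1  1  1  2  2
  1  1  1  1  2  2  2  3  3
  1  1  1  1  2  2  3  4  4
  1  2  2  2  3  3  4  5  5
  1  2  2  2  3  3  4  5  6
  1  2  2  3  4  4  5  6  7
  1  2  2  3  4  5  6  7  8
  1  2  3  4  5  6  7  8  9

second differences of R give the permutation w = (5, 8, 1, 7, 2, 9, 4, 6, 3).

Fulton essential set (7 of the 19 Rothe cells):

[(2, 4, 0), (2, 7, 1), (4, 4, 1), (4, 6, 2), (6, 4, 2), (6, 6, 3), (8, 3, 2)]


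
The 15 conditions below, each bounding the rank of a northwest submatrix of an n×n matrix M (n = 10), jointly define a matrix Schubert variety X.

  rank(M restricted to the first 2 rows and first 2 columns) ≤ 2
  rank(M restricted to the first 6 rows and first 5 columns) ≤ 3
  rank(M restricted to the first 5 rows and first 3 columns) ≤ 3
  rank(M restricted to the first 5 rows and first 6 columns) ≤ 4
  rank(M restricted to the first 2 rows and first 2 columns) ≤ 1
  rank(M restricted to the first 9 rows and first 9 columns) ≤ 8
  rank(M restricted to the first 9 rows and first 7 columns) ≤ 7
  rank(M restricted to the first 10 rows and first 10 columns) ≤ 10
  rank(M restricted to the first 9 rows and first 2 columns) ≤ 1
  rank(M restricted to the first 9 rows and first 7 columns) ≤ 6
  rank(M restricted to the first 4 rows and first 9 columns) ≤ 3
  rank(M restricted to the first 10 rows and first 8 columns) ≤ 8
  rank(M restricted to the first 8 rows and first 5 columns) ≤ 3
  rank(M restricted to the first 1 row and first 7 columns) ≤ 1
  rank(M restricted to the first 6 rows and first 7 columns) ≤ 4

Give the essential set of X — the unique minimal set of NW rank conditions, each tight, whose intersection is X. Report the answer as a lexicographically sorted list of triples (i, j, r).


Computing R[i][j] = min implied NW-rank bound (n=10, 15 conditions):

  i=1: 1  1  1  1  1  1  1  1  1  1
  i=2: 1  1  2  2  2  2  2  2  2  2
  i=3: 1  1  2  3  3  3  3  3  3  3
  i=4: 1  1  2  3  3  3  3  3  3  4
  i=5: 1  1  2  3  3  4  4  4  4  5
  i=6: 1  1  2  3  3  4  4  5  5  6
  i=7: 1  1  2  3  3  4  5  6  6  7
  i=8: 1  1  2  3  3  4  5  6  7  8
  i=9: 1  1  2  3  4  5  6  7  8  9
  i=10: 1  2  3  4  5  6  7  8  9  10

so w = (1, 3, 4, 10, 6, 8, 7, 9, 5, 2).

|D(w)|=18, |Ess(w)|=4:

[(4, 9, 3), (6, 7, 4), (8, 5, 3), (9, 2, 1)]


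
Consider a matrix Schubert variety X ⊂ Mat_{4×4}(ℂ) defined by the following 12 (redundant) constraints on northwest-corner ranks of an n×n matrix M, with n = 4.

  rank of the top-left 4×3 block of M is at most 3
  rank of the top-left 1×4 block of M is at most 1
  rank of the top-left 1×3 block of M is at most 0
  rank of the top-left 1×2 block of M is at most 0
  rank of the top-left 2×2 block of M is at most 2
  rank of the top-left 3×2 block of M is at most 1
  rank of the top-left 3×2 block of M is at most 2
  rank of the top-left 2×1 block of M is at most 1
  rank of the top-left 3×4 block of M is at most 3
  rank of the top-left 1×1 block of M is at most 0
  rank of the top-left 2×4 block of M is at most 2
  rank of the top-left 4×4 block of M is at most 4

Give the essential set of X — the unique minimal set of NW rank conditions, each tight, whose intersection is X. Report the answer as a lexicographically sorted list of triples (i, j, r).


Computing R[i][j] = min implied NW-rank bound (n=4, 12 conditions):

  row 1: 0 0 0 1
  row 2: 1 1 1 2
  row 3: 1 1 2 3
  row 4: 1 2 3 4

reading off 1-entries of Δ²R: w = (4, 1, 3, 2).

Rothe diagram D(w) (4 cells), 2 SE-corners (essential conditions):

[(1, 3, 0), (3, 2, 1)]


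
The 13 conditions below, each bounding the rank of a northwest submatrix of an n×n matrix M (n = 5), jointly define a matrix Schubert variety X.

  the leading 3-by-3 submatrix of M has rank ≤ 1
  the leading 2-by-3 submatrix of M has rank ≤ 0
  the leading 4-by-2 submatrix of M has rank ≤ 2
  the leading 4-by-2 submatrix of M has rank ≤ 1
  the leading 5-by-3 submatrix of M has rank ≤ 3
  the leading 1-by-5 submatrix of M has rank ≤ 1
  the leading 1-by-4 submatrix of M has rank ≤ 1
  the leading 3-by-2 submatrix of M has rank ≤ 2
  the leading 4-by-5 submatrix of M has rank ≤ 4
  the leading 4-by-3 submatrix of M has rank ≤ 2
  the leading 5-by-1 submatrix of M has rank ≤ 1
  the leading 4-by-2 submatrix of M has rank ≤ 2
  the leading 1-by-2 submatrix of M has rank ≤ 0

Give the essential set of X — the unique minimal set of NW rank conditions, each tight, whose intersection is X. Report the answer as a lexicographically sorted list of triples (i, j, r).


Reconstructing r_w from the 13 given conditions:

  R[1]: 0, 0, 0, 1, 1
  R[2]: 0, 0, 0, 1, 2
  R[3]: 1, 1, 1, 2, 3
  R[4]: 1, 1, 2, 3, 4
  R[5]: 1, 2, 3, 4, 5

so w = (4, 5, 1, 3, 2).

D(w) has 7 cells with 2 SE-corners; essential set:

[(2, 3, 0), (4, 2, 1)]


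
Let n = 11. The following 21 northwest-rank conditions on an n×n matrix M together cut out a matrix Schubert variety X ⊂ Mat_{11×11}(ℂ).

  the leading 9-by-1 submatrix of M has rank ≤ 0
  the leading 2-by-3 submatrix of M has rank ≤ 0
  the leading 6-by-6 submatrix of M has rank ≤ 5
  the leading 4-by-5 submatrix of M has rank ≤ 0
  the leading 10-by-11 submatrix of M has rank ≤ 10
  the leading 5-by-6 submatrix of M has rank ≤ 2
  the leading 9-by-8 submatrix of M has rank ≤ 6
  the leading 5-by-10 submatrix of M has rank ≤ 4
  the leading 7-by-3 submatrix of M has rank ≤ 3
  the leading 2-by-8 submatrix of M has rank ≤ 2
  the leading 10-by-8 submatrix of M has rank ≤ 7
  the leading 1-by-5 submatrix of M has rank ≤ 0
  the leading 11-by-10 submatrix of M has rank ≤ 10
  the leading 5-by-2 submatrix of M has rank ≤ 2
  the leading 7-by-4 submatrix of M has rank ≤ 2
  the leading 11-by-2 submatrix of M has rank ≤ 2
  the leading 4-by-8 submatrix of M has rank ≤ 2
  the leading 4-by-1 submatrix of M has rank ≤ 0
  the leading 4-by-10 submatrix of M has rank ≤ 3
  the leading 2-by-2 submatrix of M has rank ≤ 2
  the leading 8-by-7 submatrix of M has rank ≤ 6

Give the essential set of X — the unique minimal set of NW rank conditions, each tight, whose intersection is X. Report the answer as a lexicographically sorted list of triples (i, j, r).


Rank table r_w(11×11) implied by the 21 constraints:

  row 1: 0  0  0  0  0  1  1  1  1  1  1
  row 2: 0  0  0  0  0  1  2  2  2  2  2
  row 3: 0  0  0  0  0  1  2  2  3  3  3
  row 4: 0  0  0  0  0  1  2  2  3  3  4
  row 5: 0  1  1  1  1  2  3  3  4  4  5
  row 6: 0  1  2  2  2  3  4  4  5  5  6
  row 7: 0  1  2  2  3  4  5  5  6  6  7
  row 8: 0  1  2  3  4  5  6  6  7  7  8
  row 9: 0  1  2  3  4  5  6  6  7  8  9
  row 10: 1  2  3  4  5  6  7  7  8  9  10
  row 11: 1  2  3  4  5  6  7  8  9  10  11

reading off 1-entries of Δ²R: w = (6, 7, 9, 11, 2, 3, 5, 4, 10, 1, 8).

ℓ(w)=30; the 6 essential cells (i,j,r):

[(4, 5, 0), (4, 8, 2), (4, 10, 3), (7, 4, 2), (9, 1, 0), (9, 8, 6)]


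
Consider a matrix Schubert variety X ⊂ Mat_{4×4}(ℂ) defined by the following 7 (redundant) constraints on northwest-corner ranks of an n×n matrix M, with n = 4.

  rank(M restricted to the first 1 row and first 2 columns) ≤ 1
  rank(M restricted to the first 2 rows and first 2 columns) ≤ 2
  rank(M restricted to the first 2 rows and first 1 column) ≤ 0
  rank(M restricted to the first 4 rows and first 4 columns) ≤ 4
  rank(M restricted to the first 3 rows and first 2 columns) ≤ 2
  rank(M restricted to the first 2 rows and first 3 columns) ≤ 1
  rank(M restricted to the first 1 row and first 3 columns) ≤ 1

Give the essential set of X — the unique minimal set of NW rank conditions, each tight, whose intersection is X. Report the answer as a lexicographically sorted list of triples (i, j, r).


Reconstructing r_w from the 7 given conditions:

  row 1: 0  1  1  1
  row 2: 0  1  1  2
  row 3: 1  2  2  3
  row 4: 1  2  3  4

the unique w with this rank table is (2, 4, 1, 3).

Rothe diagram D(w) (3 cells), 2 SE-corners (essential conditions):

[(2, 1, 0), (2, 3, 1)]


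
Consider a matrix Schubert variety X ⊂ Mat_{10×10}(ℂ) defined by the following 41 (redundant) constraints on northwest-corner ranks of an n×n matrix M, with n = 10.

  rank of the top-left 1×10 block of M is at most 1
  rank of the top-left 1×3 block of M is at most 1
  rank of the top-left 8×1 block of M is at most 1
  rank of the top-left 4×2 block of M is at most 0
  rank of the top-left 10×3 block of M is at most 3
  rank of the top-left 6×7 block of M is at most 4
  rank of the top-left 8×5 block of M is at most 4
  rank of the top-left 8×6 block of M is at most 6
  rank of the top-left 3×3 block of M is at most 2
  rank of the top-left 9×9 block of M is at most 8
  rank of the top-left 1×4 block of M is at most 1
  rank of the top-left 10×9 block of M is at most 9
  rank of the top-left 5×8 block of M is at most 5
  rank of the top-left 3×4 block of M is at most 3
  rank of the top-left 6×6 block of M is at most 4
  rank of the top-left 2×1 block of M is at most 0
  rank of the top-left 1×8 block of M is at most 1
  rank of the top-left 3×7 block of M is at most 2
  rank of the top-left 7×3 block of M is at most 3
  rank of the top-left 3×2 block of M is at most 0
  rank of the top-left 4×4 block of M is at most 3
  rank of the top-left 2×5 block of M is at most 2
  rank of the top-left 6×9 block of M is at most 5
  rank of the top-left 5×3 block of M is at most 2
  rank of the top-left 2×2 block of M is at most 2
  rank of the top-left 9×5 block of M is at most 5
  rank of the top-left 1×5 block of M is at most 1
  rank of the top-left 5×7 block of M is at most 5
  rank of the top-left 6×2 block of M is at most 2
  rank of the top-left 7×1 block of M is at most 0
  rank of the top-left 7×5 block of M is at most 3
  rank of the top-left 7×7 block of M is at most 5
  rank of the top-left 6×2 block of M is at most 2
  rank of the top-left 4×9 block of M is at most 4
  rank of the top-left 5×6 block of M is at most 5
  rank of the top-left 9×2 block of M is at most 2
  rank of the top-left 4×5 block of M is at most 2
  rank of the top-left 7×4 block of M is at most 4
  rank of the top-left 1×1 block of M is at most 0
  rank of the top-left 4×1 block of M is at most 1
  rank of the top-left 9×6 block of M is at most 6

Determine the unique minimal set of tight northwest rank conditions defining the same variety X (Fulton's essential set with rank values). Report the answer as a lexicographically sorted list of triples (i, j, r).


Reconstructing r_w from the 41 given conditions:

  i=1: 0 | 0 | 1 | 1 | 1 | 1 | 1 | 1 | 1 | 1
  i=2: 0 | 0 | 1 | 2 | 2 | 2 | 2 | 2 | 2 | 2
  i=3: 0 | 0 | 1 | 2 | 2 | 2 | 2 | 3 | 3 | 3
  i=4: 0 | 0 | 1 | 2 | 2 | 3 | 3 | 4 | 4 | 4
  i=5: 0 | 1 | 2 | 3 | 3 | 4 | 4 | 5 | 5 | 5
  i=6: 0 | 1 | 2 | 3 | 3 | 4 | 4 | 5 | 5 | 6
  i=7: 0 | 1 | 2 | 3 | 3 | 4 | 5 | 6 | 6 | 7
  i=8: 1 | 2 | 3 | 4 | 4 | 5 | 6 | 7 | 7 | 8
  i=9: 1 | 2 | 3 | 4 | 5 | 6 | 7 | 8 | 8 | 9
  i=10: 1 | 2 | 3 | 4 | 5 | 6 | 7 | 8 | 9 | 10

second differences of R give the permutation w = (3, 4, 8, 6, 2, 10, 7, 1, 5, 9).

|D(w)|=19, |Ess(w)|=7:

[(3, 7, 2), (4, 2, 0), (4, 5, 2), (6, 7, 4), (6, 9, 5), (7, 1, 0), (7, 5, 3)]


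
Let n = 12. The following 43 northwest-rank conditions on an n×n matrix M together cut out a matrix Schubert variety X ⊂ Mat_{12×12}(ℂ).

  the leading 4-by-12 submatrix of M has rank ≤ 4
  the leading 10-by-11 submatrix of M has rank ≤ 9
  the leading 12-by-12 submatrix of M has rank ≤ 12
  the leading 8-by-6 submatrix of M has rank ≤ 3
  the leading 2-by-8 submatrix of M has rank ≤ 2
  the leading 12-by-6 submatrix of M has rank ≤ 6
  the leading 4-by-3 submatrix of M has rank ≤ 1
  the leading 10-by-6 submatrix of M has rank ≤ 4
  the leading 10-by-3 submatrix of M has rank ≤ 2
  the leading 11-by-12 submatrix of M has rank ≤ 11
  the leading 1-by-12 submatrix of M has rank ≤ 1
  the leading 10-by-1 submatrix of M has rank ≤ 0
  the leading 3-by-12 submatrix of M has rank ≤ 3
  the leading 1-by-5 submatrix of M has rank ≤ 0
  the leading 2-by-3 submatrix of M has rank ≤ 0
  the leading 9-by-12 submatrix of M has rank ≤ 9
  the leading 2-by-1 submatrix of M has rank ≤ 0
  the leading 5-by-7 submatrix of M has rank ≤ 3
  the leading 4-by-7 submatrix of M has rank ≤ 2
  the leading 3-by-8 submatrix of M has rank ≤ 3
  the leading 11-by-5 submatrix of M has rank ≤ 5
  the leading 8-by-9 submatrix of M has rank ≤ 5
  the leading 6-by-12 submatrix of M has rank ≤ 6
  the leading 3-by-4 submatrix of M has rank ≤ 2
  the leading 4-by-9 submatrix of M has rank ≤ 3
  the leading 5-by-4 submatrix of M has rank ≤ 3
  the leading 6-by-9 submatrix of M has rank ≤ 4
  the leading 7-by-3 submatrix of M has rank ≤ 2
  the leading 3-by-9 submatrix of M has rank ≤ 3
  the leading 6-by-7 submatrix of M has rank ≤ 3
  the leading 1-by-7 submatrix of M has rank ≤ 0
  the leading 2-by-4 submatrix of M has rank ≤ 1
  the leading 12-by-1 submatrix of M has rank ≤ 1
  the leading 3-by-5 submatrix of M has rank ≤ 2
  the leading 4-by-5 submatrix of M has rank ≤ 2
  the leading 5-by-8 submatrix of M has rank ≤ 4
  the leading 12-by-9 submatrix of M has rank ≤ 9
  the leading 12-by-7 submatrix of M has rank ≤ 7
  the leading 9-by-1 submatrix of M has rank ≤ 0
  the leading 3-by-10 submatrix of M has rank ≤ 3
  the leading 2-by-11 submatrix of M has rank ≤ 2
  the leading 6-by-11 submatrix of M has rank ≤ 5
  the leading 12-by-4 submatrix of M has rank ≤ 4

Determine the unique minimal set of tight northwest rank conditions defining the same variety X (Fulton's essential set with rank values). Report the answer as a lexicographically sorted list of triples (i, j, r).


Rank table r_w(12×12) implied by the 43 constraints:

  R[1]: 0, 0, 0, 0, 0, 0, 0, 1, 1, 1, 1, 1
  R[2]: 0, 0, 0, 1, 1, 1, 1, 2, 2, 2, 2, 2
  R[3]: 0, 1, 1, 2, 2, 2, 2, 3, 3, 3, 3, 3
  R[4]: 0, 1, 1, 2, 2, 2, 2, 3, 3, 4, 4, 4
  R[5]: 0, 1, 2, 3, 3, 3, 3, 4, 4, 5, 5, 5
  R[6]: 0, 1, 2, 3, 3, 3, 3, 4, 4, 5, 5, 6
  R[7]: 0, 1, 2, 3, 3, 3, 4, 5, 5, 6, 6, 7
  R[8]: 0, 1, 2, 3, 3, 3, 4, 5, 5, 6, 7, 8
  R[9]: 0, 1, 2, 3, 4, 4, 5, 6, 6, 7, 8, 9
  R[10]: 0, 1, 2, 3, 4, 4, 5, 6, 7, 8, 9, 10
  R[11]: 1, 2, 3, 4, 5, 5, 6, 7, 8, 9, 10, 11
  R[12]: 1, 2, 3, 4, 5, 6, 7, 8, 9, 10, 11, 12

second differences of R give the permutation w = (8, 4, 2, 10, 3, 12, 7, 11, 5, 9, 1, 6).

D(w) has 34 cells with 12 SE-corners; essential set:

[(1, 7, 0), (2, 3, 0), (4, 3, 1), (4, 7, 2), (4, 9, 3), (6, 7, 3), (6, 9, 4), (6, 11, 5), (8, 6, 3), (8, 9, 5), (10, 1, 0), (10, 6, 4)]


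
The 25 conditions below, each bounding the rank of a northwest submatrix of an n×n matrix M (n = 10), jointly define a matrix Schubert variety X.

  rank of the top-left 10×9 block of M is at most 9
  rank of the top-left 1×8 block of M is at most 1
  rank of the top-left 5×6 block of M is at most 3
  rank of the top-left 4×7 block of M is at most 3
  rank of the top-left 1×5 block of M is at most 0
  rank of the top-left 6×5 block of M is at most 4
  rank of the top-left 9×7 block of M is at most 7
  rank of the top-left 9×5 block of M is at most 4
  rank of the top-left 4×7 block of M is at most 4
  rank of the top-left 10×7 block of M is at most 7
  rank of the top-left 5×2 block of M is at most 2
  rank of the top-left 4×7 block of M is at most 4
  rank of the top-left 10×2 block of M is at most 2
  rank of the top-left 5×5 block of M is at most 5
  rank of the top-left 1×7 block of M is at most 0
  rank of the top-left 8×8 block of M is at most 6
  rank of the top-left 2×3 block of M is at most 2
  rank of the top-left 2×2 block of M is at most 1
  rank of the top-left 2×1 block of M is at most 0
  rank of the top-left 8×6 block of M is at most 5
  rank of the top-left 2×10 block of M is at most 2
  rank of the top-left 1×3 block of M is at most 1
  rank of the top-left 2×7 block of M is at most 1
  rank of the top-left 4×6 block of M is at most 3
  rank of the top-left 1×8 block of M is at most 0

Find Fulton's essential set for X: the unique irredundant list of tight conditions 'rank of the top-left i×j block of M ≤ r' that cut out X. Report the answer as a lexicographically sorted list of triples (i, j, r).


The tightest implied rank at each (i,j), from the 25 conditions:

  i=1: 0 0 0 0 0 0 0 0 1 1
  i=2: 0 1 1 1 1 1 1 1 2 2
  i=3: 1 2 2 2 2 2 2 2 3 3
  i=4: 1 2 3 3 3 3 3 3 4 4
  i=5: 1 2 3 3 3 3 4 4 5 5
  i=6: 1 2 3 4 4 4 5 5 6 6
  i=7: 1 2 3 4 4 5 6 6 7 7
  i=8: 1 2 3 4 4 5 6 6 7 8
  i=9: 1 2 3 4 4 5 6 7 8 9
  i=10: 1 2 3 4 5 6 7 8 9 10

giving w = (9, 2, 1, 3, 7, 4, 6, 10, 8, 5) via Δ²R.

ℓ(w)=16; the 5 essential cells (i,j,r):

[(1, 8, 0), (2, 1, 0), (5, 6, 3), (8, 8, 6), (9, 5, 4)]
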